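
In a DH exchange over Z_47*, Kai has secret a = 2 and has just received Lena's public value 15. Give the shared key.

Shared key K = 15^2 mod 47.
15^1 ≡ 15 (mod 47)
15^2 = (15^1)^2 ≡ 15^2 = 225 ≡ 37 (mod 47)

37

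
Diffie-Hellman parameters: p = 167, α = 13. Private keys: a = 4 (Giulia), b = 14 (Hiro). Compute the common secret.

157

Giulia sends A = α^a mod p = 13^4 mod 167.
13^1 ≡ 13 (mod 167)
13^2 = (13^1)^2 ≡ 13^2 = 169 ≡ 2 (mod 167)
13^4 = (13^2)^2 ≡ 2^2 = 4 ≡ 4 (mod 167)
So A = 4. Hiro then computes K = A^b mod p = 4^14 mod 167.
4^1 ≡ 4 (mod 167)
4^2 = (4^1)^2 ≡ 4^2 = 16 ≡ 16 (mod 167)
4^4 = (4^2)^2 ≡ 16^2 = 256 ≡ 89 (mod 167)
4^8 = (4^4)^2 ≡ 89^2 = 7921 ≡ 72 (mod 167)
4^14 = 4^8 · 4^4 · 4^2 ≡ 72 · 89 · 16 ≡ 157 (mod 167).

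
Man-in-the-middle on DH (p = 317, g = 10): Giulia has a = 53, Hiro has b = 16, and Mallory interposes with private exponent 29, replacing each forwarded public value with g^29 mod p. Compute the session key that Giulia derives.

Giulia receives Mallory's public value M = 10^29 mod 317 instead of the honest one.
10^1 ≡ 10 (mod 317)
10^2 = (10^1)^2 ≡ 10^2 = 100 ≡ 100 (mod 317)
10^4 = (10^2)^2 ≡ 100^2 = 10000 ≡ 173 (mod 317)
10^8 = (10^4)^2 ≡ 173^2 = 29929 ≡ 131 (mod 317)
10^16 = (10^8)^2 ≡ 131^2 = 17161 ≡ 43 (mod 317)
10^29 = 10^16 · 10^8 · 10^4 · 10^1 ≡ 43 · 131 · 173 · 10 ≡ 193 (mod 317).
So M = 193. Giulia computes K = M^53 mod 317.
193^1 ≡ 193 (mod 317)
193^2 = (193^1)^2 ≡ 193^2 = 37249 ≡ 160 (mod 317)
193^4 = (193^2)^2 ≡ 160^2 = 25600 ≡ 240 (mod 317)
193^8 = (193^4)^2 ≡ 240^2 = 57600 ≡ 223 (mod 317)
193^16 = (193^8)^2 ≡ 223^2 = 49729 ≡ 277 (mod 317)
193^32 = (193^16)^2 ≡ 277^2 = 76729 ≡ 15 (mod 317)
193^53 = 193^32 · 193^16 · 193^4 · 193^1 ≡ 15 · 277 · 240 · 193 ≡ 24 (mod 317).

24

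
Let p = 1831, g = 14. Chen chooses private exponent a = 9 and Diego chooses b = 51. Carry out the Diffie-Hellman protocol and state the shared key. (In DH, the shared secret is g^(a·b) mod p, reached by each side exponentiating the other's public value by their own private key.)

1088

Chen sends A = g^a mod p = 14^9 mod 1831.
14^1 ≡ 14 (mod 1831)
14^2 = (14^1)^2 ≡ 14^2 = 196 ≡ 196 (mod 1831)
14^4 = (14^2)^2 ≡ 196^2 = 38416 ≡ 1796 (mod 1831)
14^8 = (14^4)^2 ≡ 1796^2 = 3225616 ≡ 1225 (mod 1831)
14^9 = 14^8 · 14^1 ≡ 1225 · 14 ≡ 671 (mod 1831).
So A = 671. Diego then computes K = A^b mod p = 671^51 mod 1831.
671^1 ≡ 671 (mod 1831)
671^2 = (671^1)^2 ≡ 671^2 = 450241 ≡ 1646 (mod 1831)
671^4 = (671^2)^2 ≡ 1646^2 = 2709316 ≡ 1267 (mod 1831)
671^8 = (671^4)^2 ≡ 1267^2 = 1605289 ≡ 1333 (mod 1831)
671^16 = (671^8)^2 ≡ 1333^2 = 1776889 ≡ 819 (mod 1831)
671^32 = (671^16)^2 ≡ 819^2 = 670761 ≡ 615 (mod 1831)
671^51 = 671^32 · 671^16 · 671^2 · 671^1 ≡ 615 · 819 · 1646 · 671 ≡ 1088 (mod 1831).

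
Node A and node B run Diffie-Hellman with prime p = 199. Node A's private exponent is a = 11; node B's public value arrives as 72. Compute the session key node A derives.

180

Shared key K = 72^11 mod 199.
72^1 ≡ 72 (mod 199)
72^2 = (72^1)^2 ≡ 72^2 = 5184 ≡ 10 (mod 199)
72^4 = (72^2)^2 ≡ 10^2 = 100 ≡ 100 (mod 199)
72^8 = (72^4)^2 ≡ 100^2 = 10000 ≡ 50 (mod 199)
72^11 = 72^8 · 72^2 · 72^1 ≡ 50 · 10 · 72 ≡ 180 (mod 199).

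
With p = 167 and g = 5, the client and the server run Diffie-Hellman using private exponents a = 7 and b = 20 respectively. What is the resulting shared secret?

The server sends B = g^b mod p = 5^20 mod 167.
5^1 ≡ 5 (mod 167)
5^2 = (5^1)^2 ≡ 5^2 = 25 ≡ 25 (mod 167)
5^4 = (5^2)^2 ≡ 25^2 = 625 ≡ 124 (mod 167)
5^8 = (5^4)^2 ≡ 124^2 = 15376 ≡ 12 (mod 167)
5^16 = (5^8)^2 ≡ 12^2 = 144 ≡ 144 (mod 167)
5^20 = 5^16 · 5^4 ≡ 144 · 124 ≡ 154 (mod 167).
So B = 154. The client then computes K = B^a mod p = 154^7 mod 167.
154^1 ≡ 154 (mod 167)
154^2 = (154^1)^2 ≡ 154^2 = 23716 ≡ 2 (mod 167)
154^4 = (154^2)^2 ≡ 2^2 = 4 ≡ 4 (mod 167)
154^7 = 154^4 · 154^2 · 154^1 ≡ 4 · 2 · 154 ≡ 63 (mod 167).

63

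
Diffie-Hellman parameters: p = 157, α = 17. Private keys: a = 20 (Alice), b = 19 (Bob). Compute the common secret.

30

Alice sends A = α^a mod p = 17^20 mod 157.
17^1 ≡ 17 (mod 157)
17^2 = (17^1)^2 ≡ 17^2 = 289 ≡ 132 (mod 157)
17^4 = (17^2)^2 ≡ 132^2 = 17424 ≡ 154 (mod 157)
17^8 = (17^4)^2 ≡ 154^2 = 23716 ≡ 9 (mod 157)
17^16 = (17^8)^2 ≡ 9^2 = 81 ≡ 81 (mod 157)
17^20 = 17^16 · 17^4 ≡ 81 · 154 ≡ 71 (mod 157).
So A = 71. Bob then computes K = A^b mod p = 71^19 mod 157.
71^1 ≡ 71 (mod 157)
71^2 = (71^1)^2 ≡ 71^2 = 5041 ≡ 17 (mod 157)
71^4 = (71^2)^2 ≡ 17^2 = 289 ≡ 132 (mod 157)
71^8 = (71^4)^2 ≡ 132^2 = 17424 ≡ 154 (mod 157)
71^16 = (71^8)^2 ≡ 154^2 = 23716 ≡ 9 (mod 157)
71^19 = 71^16 · 71^2 · 71^1 ≡ 9 · 17 · 71 ≡ 30 (mod 157).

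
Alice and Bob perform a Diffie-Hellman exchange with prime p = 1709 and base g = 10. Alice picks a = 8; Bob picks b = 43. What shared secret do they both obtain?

1432

Bob sends B = g^b mod p = 10^43 mod 1709.
10^1 ≡ 10 (mod 1709)
10^2 = (10^1)^2 ≡ 10^2 = 100 ≡ 100 (mod 1709)
10^4 = (10^2)^2 ≡ 100^2 = 10000 ≡ 1455 (mod 1709)
10^8 = (10^4)^2 ≡ 1455^2 = 2117025 ≡ 1283 (mod 1709)
10^16 = (10^8)^2 ≡ 1283^2 = 1646089 ≡ 322 (mod 1709)
10^32 = (10^16)^2 ≡ 322^2 = 103684 ≡ 1144 (mod 1709)
10^43 = 10^32 · 10^8 · 10^2 · 10^1 ≡ 1144 · 1283 · 100 · 10 ≡ 1276 (mod 1709).
So B = 1276. Alice then computes K = B^a mod p = 1276^8 mod 1709.
1276^1 ≡ 1276 (mod 1709)
1276^2 = (1276^1)^2 ≡ 1276^2 = 1628176 ≡ 1208 (mod 1709)
1276^4 = (1276^2)^2 ≡ 1208^2 = 1459264 ≡ 1487 (mod 1709)
1276^8 = (1276^4)^2 ≡ 1487^2 = 2211169 ≡ 1432 (mod 1709)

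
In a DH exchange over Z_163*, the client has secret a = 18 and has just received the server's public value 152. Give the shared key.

133

Shared key K = 152^18 mod 163.
152^1 ≡ 152 (mod 163)
152^2 = (152^1)^2 ≡ 152^2 = 23104 ≡ 121 (mod 163)
152^4 = (152^2)^2 ≡ 121^2 = 14641 ≡ 134 (mod 163)
152^8 = (152^4)^2 ≡ 134^2 = 17956 ≡ 26 (mod 163)
152^16 = (152^8)^2 ≡ 26^2 = 676 ≡ 24 (mod 163)
152^18 = 152^16 · 152^2 ≡ 24 · 121 ≡ 133 (mod 163).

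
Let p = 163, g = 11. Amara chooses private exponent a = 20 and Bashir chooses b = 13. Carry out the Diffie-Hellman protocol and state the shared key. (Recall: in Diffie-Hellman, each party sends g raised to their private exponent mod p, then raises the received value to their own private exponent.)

62

Amara sends A = g^a mod p = 11^20 mod 163.
11^1 ≡ 11 (mod 163)
11^2 = (11^1)^2 ≡ 11^2 = 121 ≡ 121 (mod 163)
11^4 = (11^2)^2 ≡ 121^2 = 14641 ≡ 134 (mod 163)
11^8 = (11^4)^2 ≡ 134^2 = 17956 ≡ 26 (mod 163)
11^16 = (11^8)^2 ≡ 26^2 = 676 ≡ 24 (mod 163)
11^20 = 11^16 · 11^4 ≡ 24 · 134 ≡ 119 (mod 163).
So A = 119. Bashir then computes K = A^b mod p = 119^13 mod 163.
119^1 ≡ 119 (mod 163)
119^2 = (119^1)^2 ≡ 119^2 = 14161 ≡ 143 (mod 163)
119^4 = (119^2)^2 ≡ 143^2 = 20449 ≡ 74 (mod 163)
119^8 = (119^4)^2 ≡ 74^2 = 5476 ≡ 97 (mod 163)
119^13 = 119^8 · 119^4 · 119^1 ≡ 97 · 74 · 119 ≡ 62 (mod 163).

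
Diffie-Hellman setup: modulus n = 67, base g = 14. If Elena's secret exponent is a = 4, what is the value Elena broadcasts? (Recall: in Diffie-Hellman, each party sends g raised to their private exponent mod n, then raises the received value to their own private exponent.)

Public value = 14^4 mod 67.
14^1 ≡ 14 (mod 67)
14^2 = (14^1)^2 ≡ 14^2 = 196 ≡ 62 (mod 67)
14^4 = (14^2)^2 ≡ 62^2 = 3844 ≡ 25 (mod 67)

25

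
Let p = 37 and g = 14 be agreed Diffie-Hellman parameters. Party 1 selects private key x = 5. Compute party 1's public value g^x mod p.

Public value = 14^5 mod 37.
14^1 ≡ 14 (mod 37)
14^2 = (14^1)^2 ≡ 14^2 = 196 ≡ 11 (mod 37)
14^4 = (14^2)^2 ≡ 11^2 = 121 ≡ 10 (mod 37)
14^5 = 14^4 · 14^1 ≡ 10 · 14 ≡ 29 (mod 37).

29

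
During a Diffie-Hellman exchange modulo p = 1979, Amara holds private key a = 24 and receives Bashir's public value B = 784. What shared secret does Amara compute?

1685

Shared key K = 784^24 mod 1979.
784^1 ≡ 784 (mod 1979)
784^2 = (784^1)^2 ≡ 784^2 = 614656 ≡ 1166 (mod 1979)
784^4 = (784^2)^2 ≡ 1166^2 = 1359556 ≡ 1962 (mod 1979)
784^8 = (784^4)^2 ≡ 1962^2 = 3849444 ≡ 289 (mod 1979)
784^16 = (784^8)^2 ≡ 289^2 = 83521 ≡ 403 (mod 1979)
784^24 = 784^16 · 784^8 ≡ 403 · 289 ≡ 1685 (mod 1979).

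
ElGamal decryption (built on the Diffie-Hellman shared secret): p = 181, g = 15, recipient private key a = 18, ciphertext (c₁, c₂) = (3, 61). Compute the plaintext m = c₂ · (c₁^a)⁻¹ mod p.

Shared mask s = c₁^a mod p = 3^18 mod 181.
3^1 ≡ 3 (mod 181)
3^2 = (3^1)^2 ≡ 3^2 = 9 ≡ 9 (mod 181)
3^4 = (3^2)^2 ≡ 9^2 = 81 ≡ 81 (mod 181)
3^8 = (3^4)^2 ≡ 81^2 = 6561 ≡ 45 (mod 181)
3^16 = (3^8)^2 ≡ 45^2 = 2025 ≡ 34 (mod 181)
3^18 = 3^16 · 3^2 ≡ 34 · 9 ≡ 125 (mod 181).
So s = 125; s⁻¹ ≡ 42 (mod 181).
m = c₂ · s⁻¹ mod 181 = 61 · 42 mod 181 = 28.

28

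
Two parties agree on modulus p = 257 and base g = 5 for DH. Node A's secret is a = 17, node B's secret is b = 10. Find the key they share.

42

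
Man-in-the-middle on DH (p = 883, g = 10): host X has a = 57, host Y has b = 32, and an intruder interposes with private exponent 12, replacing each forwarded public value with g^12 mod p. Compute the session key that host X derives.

764

Host X receives an intruder's public value M = 10^12 mod 883 instead of the honest one.
10^1 ≡ 10 (mod 883)
10^2 = (10^1)^2 ≡ 10^2 = 100 ≡ 100 (mod 883)
10^4 = (10^2)^2 ≡ 100^2 = 10000 ≡ 287 (mod 883)
10^8 = (10^4)^2 ≡ 287^2 = 82369 ≡ 250 (mod 883)
10^12 = 10^8 · 10^4 ≡ 250 · 287 ≡ 227 (mod 883).
So M = 227. Host X computes K = M^57 mod 883.
227^1 ≡ 227 (mod 883)
227^2 = (227^1)^2 ≡ 227^2 = 51529 ≡ 315 (mod 883)
227^4 = (227^2)^2 ≡ 315^2 = 99225 ≡ 329 (mod 883)
227^8 = (227^4)^2 ≡ 329^2 = 108241 ≡ 515 (mod 883)
227^16 = (227^8)^2 ≡ 515^2 = 265225 ≡ 325 (mod 883)
227^32 = (227^16)^2 ≡ 325^2 = 105625 ≡ 548 (mod 883)
227^57 = 227^32 · 227^16 · 227^8 · 227^1 ≡ 548 · 325 · 515 · 227 ≡ 764 (mod 883).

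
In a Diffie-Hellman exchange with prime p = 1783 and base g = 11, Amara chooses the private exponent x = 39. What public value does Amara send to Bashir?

91

Public value = 11^{39} \pmod{1783}.
11^1 ≡ 11 (mod 1783)
11^2 = (11^1)^2 ≡ 11^2 = 121 ≡ 121 (mod 1783)
11^4 = (11^2)^2 ≡ 121^2 = 14641 ≡ 377 (mod 1783)
11^8 = (11^4)^2 ≡ 377^2 = 142129 ≡ 1272 (mod 1783)
11^16 = (11^8)^2 ≡ 1272^2 = 1617984 ≡ 803 (mod 1783)
11^32 = (11^16)^2 ≡ 803^2 = 644809 ≡ 1146 (mod 1783)
11^39 = 11^32 · 11^4 · 11^2 · 11^1 ≡ 1146 · 377 · 121 · 11 ≡ 91 (mod 1783).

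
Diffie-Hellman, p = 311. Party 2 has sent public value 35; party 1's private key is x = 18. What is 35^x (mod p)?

Shared key K = 35^18 mod 311.
35^1 ≡ 35 (mod 311)
35^2 = (35^1)^2 ≡ 35^2 = 1225 ≡ 292 (mod 311)
35^4 = (35^2)^2 ≡ 292^2 = 85264 ≡ 50 (mod 311)
35^8 = (35^4)^2 ≡ 50^2 = 2500 ≡ 12 (mod 311)
35^16 = (35^8)^2 ≡ 12^2 = 144 ≡ 144 (mod 311)
35^18 = 35^16 · 35^2 ≡ 144 · 292 ≡ 63 (mod 311).

63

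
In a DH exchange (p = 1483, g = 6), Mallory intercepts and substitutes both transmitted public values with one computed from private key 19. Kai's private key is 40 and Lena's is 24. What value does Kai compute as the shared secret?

391

Kai receives Mallory's public value M = 6^19 mod 1483 instead of the honest one.
6^1 ≡ 6 (mod 1483)
6^2 = (6^1)^2 ≡ 6^2 = 36 ≡ 36 (mod 1483)
6^4 = (6^2)^2 ≡ 36^2 = 1296 ≡ 1296 (mod 1483)
6^8 = (6^4)^2 ≡ 1296^2 = 1679616 ≡ 860 (mod 1483)
6^16 = (6^8)^2 ≡ 860^2 = 739600 ≡ 1066 (mod 1483)
6^19 = 6^16 · 6^2 · 6^1 ≡ 1066 · 36 · 6 ≡ 391 (mod 1483).
So M = 391. Kai computes K = M^40 mod 1483.
391^1 ≡ 391 (mod 1483)
391^2 = (391^1)^2 ≡ 391^2 = 152881 ≡ 132 (mod 1483)
391^4 = (391^2)^2 ≡ 132^2 = 17424 ≡ 1111 (mod 1483)
391^8 = (391^4)^2 ≡ 1111^2 = 1234321 ≡ 465 (mod 1483)
391^16 = (391^8)^2 ≡ 465^2 = 216225 ≡ 1190 (mod 1483)
391^32 = (391^16)^2 ≡ 1190^2 = 1416100 ≡ 1318 (mod 1483)
391^40 = 391^32 · 391^8 ≡ 1318 · 465 ≡ 391 (mod 1483).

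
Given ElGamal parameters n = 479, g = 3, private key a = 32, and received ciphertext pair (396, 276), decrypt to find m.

Shared mask s = c₁^a mod n = 396^32 mod 479.
396^1 ≡ 396 (mod 479)
396^2 = (396^1)^2 ≡ 396^2 = 156816 ≡ 183 (mod 479)
396^4 = (396^2)^2 ≡ 183^2 = 33489 ≡ 438 (mod 479)
396^8 = (396^4)^2 ≡ 438^2 = 191844 ≡ 244 (mod 479)
396^16 = (396^8)^2 ≡ 244^2 = 59536 ≡ 140 (mod 479)
396^32 = (396^16)^2 ≡ 140^2 = 19600 ≡ 440 (mod 479)
So s = 440; s⁻¹ ≡ 393 (mod 479).
m = c₂ · s⁻¹ mod 479 = 276 · 393 mod 479 = 214.

214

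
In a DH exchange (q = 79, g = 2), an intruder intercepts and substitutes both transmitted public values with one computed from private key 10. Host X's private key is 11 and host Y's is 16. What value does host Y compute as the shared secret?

Host Y receives an intruder's public value M = 2^10 mod 79 instead of the honest one.
2^1 ≡ 2 (mod 79)
2^2 = (2^1)^2 ≡ 2^2 = 4 ≡ 4 (mod 79)
2^4 = (2^2)^2 ≡ 4^2 = 16 ≡ 16 (mod 79)
2^8 = (2^4)^2 ≡ 16^2 = 256 ≡ 19 (mod 79)
2^10 = 2^8 · 2^2 ≡ 19 · 4 ≡ 76 (mod 79).
So M = 76. Host Y computes K = M^16 mod 79.
76^1 ≡ 76 (mod 79)
76^2 = (76^1)^2 ≡ 76^2 = 5776 ≡ 9 (mod 79)
76^4 = (76^2)^2 ≡ 9^2 = 81 ≡ 2 (mod 79)
76^8 = (76^4)^2 ≡ 2^2 = 4 ≡ 4 (mod 79)
76^16 = (76^8)^2 ≡ 4^2 = 16 ≡ 16 (mod 79)

16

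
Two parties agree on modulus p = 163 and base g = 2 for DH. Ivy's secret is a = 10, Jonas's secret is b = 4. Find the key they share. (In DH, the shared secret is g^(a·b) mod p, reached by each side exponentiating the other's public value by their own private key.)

Jonas sends B = g^b mod p = 2^4 mod 163.
2^1 ≡ 2 (mod 163)
2^2 = (2^1)^2 ≡ 2^2 = 4 ≡ 4 (mod 163)
2^4 = (2^2)^2 ≡ 4^2 = 16 ≡ 16 (mod 163)
So B = 16. Ivy then computes K = B^a mod p = 16^10 mod 163.
16^1 ≡ 16 (mod 163)
16^2 = (16^1)^2 ≡ 16^2 = 256 ≡ 93 (mod 163)
16^4 = (16^2)^2 ≡ 93^2 = 8649 ≡ 10 (mod 163)
16^8 = (16^4)^2 ≡ 10^2 = 100 ≡ 100 (mod 163)
16^10 = 16^8 · 16^2 ≡ 100 · 93 ≡ 9 (mod 163).

9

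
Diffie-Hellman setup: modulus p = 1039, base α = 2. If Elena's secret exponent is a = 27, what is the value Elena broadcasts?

Public value = 2^27 (mod 1039).
2^1 ≡ 2 (mod 1039)
2^2 = (2^1)^2 ≡ 2^2 = 4 ≡ 4 (mod 1039)
2^4 = (2^2)^2 ≡ 4^2 = 16 ≡ 16 (mod 1039)
2^8 = (2^4)^2 ≡ 16^2 = 256 ≡ 256 (mod 1039)
2^16 = (2^8)^2 ≡ 256^2 = 65536 ≡ 79 (mod 1039)
2^27 = 2^16 · 2^8 · 2^2 · 2^1 ≡ 79 · 256 · 4 · 2 ≡ 747 (mod 1039).

747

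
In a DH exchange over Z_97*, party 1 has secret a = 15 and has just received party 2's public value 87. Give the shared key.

Shared key K = 87^15 mod 97.
87^1 ≡ 87 (mod 97)
87^2 = (87^1)^2 ≡ 87^2 = 7569 ≡ 3 (mod 97)
87^4 = (87^2)^2 ≡ 3^2 = 9 ≡ 9 (mod 97)
87^8 = (87^4)^2 ≡ 9^2 = 81 ≡ 81 (mod 97)
87^15 = 87^8 · 87^4 · 87^2 · 87^1 ≡ 81 · 9 · 3 · 87 ≡ 52 (mod 97).

52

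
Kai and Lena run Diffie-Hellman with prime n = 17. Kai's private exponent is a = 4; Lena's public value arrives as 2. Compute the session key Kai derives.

16

Shared key K = 2^4 mod 17.
2^1 ≡ 2 (mod 17)
2^2 = (2^1)^2 ≡ 2^2 = 4 ≡ 4 (mod 17)
2^4 = (2^2)^2 ≡ 4^2 = 16 ≡ 16 (mod 17)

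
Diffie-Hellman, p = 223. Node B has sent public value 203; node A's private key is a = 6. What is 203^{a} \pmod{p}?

Shared key K = 203^6 mod 223.
203^1 ≡ 203 (mod 223)
203^2 = (203^1)^2 ≡ 203^2 = 41209 ≡ 177 (mod 223)
203^4 = (203^2)^2 ≡ 177^2 = 31329 ≡ 109 (mod 223)
203^6 = 203^4 · 203^2 ≡ 109 · 177 ≡ 115 (mod 223).

115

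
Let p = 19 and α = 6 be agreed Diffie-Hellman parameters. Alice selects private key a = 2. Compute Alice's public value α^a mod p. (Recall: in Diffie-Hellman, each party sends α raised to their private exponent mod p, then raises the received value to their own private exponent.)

Public value = 6^2 mod 19.
6^1 ≡ 6 (mod 19)
6^2 = (6^1)^2 ≡ 6^2 = 36 ≡ 17 (mod 19)

17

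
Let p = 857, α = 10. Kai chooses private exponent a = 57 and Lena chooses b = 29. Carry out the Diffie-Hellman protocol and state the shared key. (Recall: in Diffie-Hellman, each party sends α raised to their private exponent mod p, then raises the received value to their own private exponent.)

155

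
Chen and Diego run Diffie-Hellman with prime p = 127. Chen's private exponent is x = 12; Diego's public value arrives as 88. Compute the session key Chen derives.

94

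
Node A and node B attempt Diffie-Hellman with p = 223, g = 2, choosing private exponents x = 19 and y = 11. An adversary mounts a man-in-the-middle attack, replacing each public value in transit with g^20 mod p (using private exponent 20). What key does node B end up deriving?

Node B receives an adversary's public value M = 2^20 mod 223 instead of the honest one.
2^1 ≡ 2 (mod 223)
2^2 = (2^1)^2 ≡ 2^2 = 4 ≡ 4 (mod 223)
2^4 = (2^2)^2 ≡ 4^2 = 16 ≡ 16 (mod 223)
2^8 = (2^4)^2 ≡ 16^2 = 256 ≡ 33 (mod 223)
2^16 = (2^8)^2 ≡ 33^2 = 1089 ≡ 197 (mod 223)
2^20 = 2^16 · 2^4 ≡ 197 · 16 ≡ 30 (mod 223).
So M = 30. Node B computes K = M^11 mod 223.
30^1 ≡ 30 (mod 223)
30^2 = (30^1)^2 ≡ 30^2 = 900 ≡ 8 (mod 223)
30^4 = (30^2)^2 ≡ 8^2 = 64 ≡ 64 (mod 223)
30^8 = (30^4)^2 ≡ 64^2 = 4096 ≡ 82 (mod 223)
30^11 = 30^8 · 30^2 · 30^1 ≡ 82 · 8 · 30 ≡ 56 (mod 223).

56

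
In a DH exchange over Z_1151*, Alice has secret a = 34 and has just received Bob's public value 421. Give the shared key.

655

Shared key K = 421^34 mod 1151.
421^1 ≡ 421 (mod 1151)
421^2 = (421^1)^2 ≡ 421^2 = 177241 ≡ 1138 (mod 1151)
421^4 = (421^2)^2 ≡ 1138^2 = 1295044 ≡ 169 (mod 1151)
421^8 = (421^4)^2 ≡ 169^2 = 28561 ≡ 937 (mod 1151)
421^16 = (421^8)^2 ≡ 937^2 = 877969 ≡ 907 (mod 1151)
421^32 = (421^16)^2 ≡ 907^2 = 822649 ≡ 835 (mod 1151)
421^34 = 421^32 · 421^2 ≡ 835 · 1138 ≡ 655 (mod 1151).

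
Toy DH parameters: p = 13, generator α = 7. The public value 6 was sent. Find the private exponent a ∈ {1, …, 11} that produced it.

7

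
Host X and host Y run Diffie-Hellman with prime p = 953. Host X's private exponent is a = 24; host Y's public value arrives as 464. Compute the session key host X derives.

Shared key K = 464^24 mod 953.
464^1 ≡ 464 (mod 953)
464^2 = (464^1)^2 ≡ 464^2 = 215296 ≡ 871 (mod 953)
464^4 = (464^2)^2 ≡ 871^2 = 758641 ≡ 53 (mod 953)
464^8 = (464^4)^2 ≡ 53^2 = 2809 ≡ 903 (mod 953)
464^16 = (464^8)^2 ≡ 903^2 = 815409 ≡ 594 (mod 953)
464^24 = 464^16 · 464^8 ≡ 594 · 903 ≡ 796 (mod 953).

796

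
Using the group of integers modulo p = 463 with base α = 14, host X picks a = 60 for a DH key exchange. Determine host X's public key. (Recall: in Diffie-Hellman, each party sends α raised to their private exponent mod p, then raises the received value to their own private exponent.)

Public value = 14^60 mod 463.
14^1 ≡ 14 (mod 463)
14^2 = (14^1)^2 ≡ 14^2 = 196 ≡ 196 (mod 463)
14^4 = (14^2)^2 ≡ 196^2 = 38416 ≡ 450 (mod 463)
14^8 = (14^4)^2 ≡ 450^2 = 202500 ≡ 169 (mod 463)
14^16 = (14^8)^2 ≡ 169^2 = 28561 ≡ 318 (mod 463)
14^32 = (14^16)^2 ≡ 318^2 = 101124 ≡ 190 (mod 463)
14^60 = 14^32 · 14^16 · 14^8 · 14^4 ≡ 190 · 318 · 169 · 450 ≡ 286 (mod 463).

286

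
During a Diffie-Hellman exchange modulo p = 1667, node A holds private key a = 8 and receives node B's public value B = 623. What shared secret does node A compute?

Shared key K = 623^8 mod 1667.
623^1 ≡ 623 (mod 1667)
623^2 = (623^1)^2 ≡ 623^2 = 388129 ≡ 1385 (mod 1667)
623^4 = (623^2)^2 ≡ 1385^2 = 1918225 ≡ 1175 (mod 1667)
623^8 = (623^4)^2 ≡ 1175^2 = 1380625 ≡ 349 (mod 1667)

349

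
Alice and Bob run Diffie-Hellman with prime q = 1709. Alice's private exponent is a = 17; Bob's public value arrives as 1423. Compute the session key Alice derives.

Shared key K = 1423^17 mod 1709.
1423^1 ≡ 1423 (mod 1709)
1423^2 = (1423^1)^2 ≡ 1423^2 = 2024929 ≡ 1473 (mod 1709)
1423^4 = (1423^2)^2 ≡ 1473^2 = 2169729 ≡ 1008 (mod 1709)
1423^8 = (1423^4)^2 ≡ 1008^2 = 1016064 ≡ 918 (mod 1709)
1423^16 = (1423^8)^2 ≡ 918^2 = 842724 ≡ 187 (mod 1709)
1423^17 = 1423^16 · 1423^1 ≡ 187 · 1423 ≡ 1206 (mod 1709).

1206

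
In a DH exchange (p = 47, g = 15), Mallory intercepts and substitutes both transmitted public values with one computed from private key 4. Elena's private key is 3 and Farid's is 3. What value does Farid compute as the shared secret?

28

Farid receives Mallory's public value M = 15^4 mod 47 instead of the honest one.
15^1 ≡ 15 (mod 47)
15^2 = (15^1)^2 ≡ 15^2 = 225 ≡ 37 (mod 47)
15^4 = (15^2)^2 ≡ 37^2 = 1369 ≡ 6 (mod 47)
So M = 6. Farid computes K = M^3 mod 47.
6^1 ≡ 6 (mod 47)
6^2 = (6^1)^2 ≡ 6^2 = 36 ≡ 36 (mod 47)
6^3 = 6^2 · 6^1 ≡ 36 · 6 ≡ 28 (mod 47).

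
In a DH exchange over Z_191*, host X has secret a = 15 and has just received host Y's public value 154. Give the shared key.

Shared key K = 154^15 mod 191.
154^1 ≡ 154 (mod 191)
154^2 = (154^1)^2 ≡ 154^2 = 23716 ≡ 32 (mod 191)
154^4 = (154^2)^2 ≡ 32^2 = 1024 ≡ 69 (mod 191)
154^8 = (154^4)^2 ≡ 69^2 = 4761 ≡ 177 (mod 191)
154^15 = 154^8 · 154^4 · 154^2 · 154^1 ≡ 177 · 69 · 32 · 154 ≡ 36 (mod 191).

36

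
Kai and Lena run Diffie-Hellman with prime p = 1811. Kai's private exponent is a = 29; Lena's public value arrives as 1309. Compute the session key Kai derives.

Shared key K = 1309^29 mod 1811.
1309^1 ≡ 1309 (mod 1811)
1309^2 = (1309^1)^2 ≡ 1309^2 = 1713481 ≡ 275 (mod 1811)
1309^4 = (1309^2)^2 ≡ 275^2 = 75625 ≡ 1374 (mod 1811)
1309^8 = (1309^4)^2 ≡ 1374^2 = 1887876 ≡ 814 (mod 1811)
1309^16 = (1309^8)^2 ≡ 814^2 = 662596 ≡ 1581 (mod 1811)
1309^29 = 1309^16 · 1309^8 · 1309^4 · 1309^1 ≡ 1581 · 814 · 1374 · 1309 ≡ 1482 (mod 1811).

1482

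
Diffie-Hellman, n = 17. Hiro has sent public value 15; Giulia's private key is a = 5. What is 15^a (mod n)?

Shared key K = 15^5 mod 17.
15^1 ≡ 15 (mod 17)
15^2 = (15^1)^2 ≡ 15^2 = 225 ≡ 4 (mod 17)
15^4 = (15^2)^2 ≡ 4^2 = 16 ≡ 16 (mod 17)
15^5 = 15^4 · 15^1 ≡ 16 · 15 ≡ 2 (mod 17).

2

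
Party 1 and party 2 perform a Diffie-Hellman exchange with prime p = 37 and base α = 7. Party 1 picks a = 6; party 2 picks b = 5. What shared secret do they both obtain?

10

Party 2 sends B = α^b mod p = 7^5 mod 37.
7^1 ≡ 7 (mod 37)
7^2 = (7^1)^2 ≡ 7^2 = 49 ≡ 12 (mod 37)
7^4 = (7^2)^2 ≡ 12^2 = 144 ≡ 33 (mod 37)
7^5 = 7^4 · 7^1 ≡ 33 · 7 ≡ 9 (mod 37).
So B = 9. Party 1 then computes K = B^a mod p = 9^6 mod 37.
9^1 ≡ 9 (mod 37)
9^2 = (9^1)^2 ≡ 9^2 = 81 ≡ 7 (mod 37)
9^4 = (9^2)^2 ≡ 7^2 = 49 ≡ 12 (mod 37)
9^6 = 9^4 · 9^2 ≡ 12 · 7 ≡ 10 (mod 37).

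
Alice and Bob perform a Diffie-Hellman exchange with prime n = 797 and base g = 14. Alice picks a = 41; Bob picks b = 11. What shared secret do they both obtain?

566

Bob sends B = g^b mod n = 14^11 mod 797.
14^1 ≡ 14 (mod 797)
14^2 = (14^1)^2 ≡ 14^2 = 196 ≡ 196 (mod 797)
14^4 = (14^2)^2 ≡ 196^2 = 38416 ≡ 160 (mod 797)
14^8 = (14^4)^2 ≡ 160^2 = 25600 ≡ 96 (mod 797)
14^11 = 14^8 · 14^2 · 14^1 ≡ 96 · 196 · 14 ≡ 414 (mod 797).
So B = 414. Alice then computes K = B^a mod n = 414^41 mod 797.
414^1 ≡ 414 (mod 797)
414^2 = (414^1)^2 ≡ 414^2 = 171396 ≡ 41 (mod 797)
414^4 = (414^2)^2 ≡ 41^2 = 1681 ≡ 87 (mod 797)
414^8 = (414^4)^2 ≡ 87^2 = 7569 ≡ 396 (mod 797)
414^16 = (414^8)^2 ≡ 396^2 = 156816 ≡ 604 (mod 797)
414^32 = (414^16)^2 ≡ 604^2 = 364816 ≡ 587 (mod 797)
414^41 = 414^32 · 414^8 · 414^1 ≡ 587 · 396 · 414 ≡ 566 (mod 797).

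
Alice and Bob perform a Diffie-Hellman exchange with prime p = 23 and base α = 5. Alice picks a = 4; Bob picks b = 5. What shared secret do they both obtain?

12

Bob sends B = α^b mod p = 5^5 mod 23.
5^1 ≡ 5 (mod 23)
5^2 = (5^1)^2 ≡ 5^2 = 25 ≡ 2 (mod 23)
5^4 = (5^2)^2 ≡ 2^2 = 4 ≡ 4 (mod 23)
5^5 = 5^4 · 5^1 ≡ 4 · 5 ≡ 20 (mod 23).
So B = 20. Alice then computes K = B^a mod p = 20^4 mod 23.
20^1 ≡ 20 (mod 23)
20^2 = (20^1)^2 ≡ 20^2 = 400 ≡ 9 (mod 23)
20^4 = (20^2)^2 ≡ 9^2 = 81 ≡ 12 (mod 23)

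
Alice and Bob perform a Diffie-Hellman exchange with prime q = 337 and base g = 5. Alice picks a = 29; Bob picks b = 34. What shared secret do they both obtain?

Bob sends B = g^b mod q = 5^34 mod 337.
5^1 ≡ 5 (mod 337)
5^2 = (5^1)^2 ≡ 5^2 = 25 ≡ 25 (mod 337)
5^4 = (5^2)^2 ≡ 25^2 = 625 ≡ 288 (mod 337)
5^8 = (5^4)^2 ≡ 288^2 = 82944 ≡ 42 (mod 337)
5^16 = (5^8)^2 ≡ 42^2 = 1764 ≡ 79 (mod 337)
5^32 = (5^16)^2 ≡ 79^2 = 6241 ≡ 175 (mod 337)
5^34 = 5^32 · 5^2 ≡ 175 · 25 ≡ 331 (mod 337).
So B = 331. Alice then computes K = B^a mod q = 331^29 mod 337.
331^1 ≡ 331 (mod 337)
331^2 = (331^1)^2 ≡ 331^2 = 109561 ≡ 36 (mod 337)
331^4 = (331^2)^2 ≡ 36^2 = 1296 ≡ 285 (mod 337)
331^8 = (331^4)^2 ≡ 285^2 = 81225 ≡ 8 (mod 337)
331^16 = (331^8)^2 ≡ 8^2 = 64 ≡ 64 (mod 337)
331^29 = 331^16 · 331^8 · 331^4 · 331^1 ≡ 64 · 8 · 285 · 331 ≡ 6 (mod 337).

6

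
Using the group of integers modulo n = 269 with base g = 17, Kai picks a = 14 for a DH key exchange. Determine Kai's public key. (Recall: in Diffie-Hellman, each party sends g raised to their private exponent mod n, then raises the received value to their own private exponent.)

84

Public value = 17^14 mod 269.
17^1 ≡ 17 (mod 269)
17^2 = (17^1)^2 ≡ 17^2 = 289 ≡ 20 (mod 269)
17^4 = (17^2)^2 ≡ 20^2 = 400 ≡ 131 (mod 269)
17^8 = (17^4)^2 ≡ 131^2 = 17161 ≡ 214 (mod 269)
17^14 = 17^8 · 17^4 · 17^2 ≡ 214 · 131 · 20 ≡ 84 (mod 269).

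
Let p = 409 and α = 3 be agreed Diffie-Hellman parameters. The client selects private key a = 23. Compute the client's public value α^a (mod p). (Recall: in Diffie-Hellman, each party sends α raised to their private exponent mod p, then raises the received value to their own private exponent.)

Public value = 3^23 (mod 409).
3^1 ≡ 3 (mod 409)
3^2 = (3^1)^2 ≡ 3^2 = 9 ≡ 9 (mod 409)
3^4 = (3^2)^2 ≡ 9^2 = 81 ≡ 81 (mod 409)
3^8 = (3^4)^2 ≡ 81^2 = 6561 ≡ 17 (mod 409)
3^16 = (3^8)^2 ≡ 17^2 = 289 ≡ 289 (mod 409)
3^23 = 3^16 · 3^4 · 3^2 · 3^1 ≡ 289 · 81 · 9 · 3 ≡ 138 (mod 409).

138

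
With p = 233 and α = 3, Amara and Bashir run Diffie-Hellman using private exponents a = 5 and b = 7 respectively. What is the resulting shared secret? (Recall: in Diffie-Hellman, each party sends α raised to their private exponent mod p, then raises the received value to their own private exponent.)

106

Bashir sends B = α^b mod p = 3^7 mod 233.
3^1 ≡ 3 (mod 233)
3^2 = (3^1)^2 ≡ 3^2 = 9 ≡ 9 (mod 233)
3^4 = (3^2)^2 ≡ 9^2 = 81 ≡ 81 (mod 233)
3^7 = 3^4 · 3^2 · 3^1 ≡ 81 · 9 · 3 ≡ 90 (mod 233).
So B = 90. Amara then computes K = B^a mod p = 90^5 mod 233.
90^1 ≡ 90 (mod 233)
90^2 = (90^1)^2 ≡ 90^2 = 8100 ≡ 178 (mod 233)
90^4 = (90^2)^2 ≡ 178^2 = 31684 ≡ 229 (mod 233)
90^5 = 90^4 · 90^1 ≡ 229 · 90 ≡ 106 (mod 233).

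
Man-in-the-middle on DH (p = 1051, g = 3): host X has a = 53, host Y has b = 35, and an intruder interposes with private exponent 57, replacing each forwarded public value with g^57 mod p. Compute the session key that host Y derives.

Host Y receives an intruder's public value M = 3^57 mod 1051 instead of the honest one.
3^1 ≡ 3 (mod 1051)
3^2 = (3^1)^2 ≡ 3^2 = 9 ≡ 9 (mod 1051)
3^4 = (3^2)^2 ≡ 9^2 = 81 ≡ 81 (mod 1051)
3^8 = (3^4)^2 ≡ 81^2 = 6561 ≡ 255 (mod 1051)
3^16 = (3^8)^2 ≡ 255^2 = 65025 ≡ 914 (mod 1051)
3^32 = (3^16)^2 ≡ 914^2 = 835396 ≡ 902 (mod 1051)
3^57 = 3^32 · 3^16 · 3^8 · 3^1 ≡ 902 · 914 · 255 · 3 ≡ 187 (mod 1051).
So M = 187. Host Y computes K = M^35 mod 1051.
187^1 ≡ 187 (mod 1051)
187^2 = (187^1)^2 ≡ 187^2 = 34969 ≡ 286 (mod 1051)
187^4 = (187^2)^2 ≡ 286^2 = 81796 ≡ 869 (mod 1051)
187^8 = (187^4)^2 ≡ 869^2 = 755161 ≡ 543 (mod 1051)
187^16 = (187^8)^2 ≡ 543^2 = 294849 ≡ 569 (mod 1051)
187^32 = (187^16)^2 ≡ 569^2 = 323761 ≡ 53 (mod 1051)
187^35 = 187^32 · 187^2 · 187^1 ≡ 53 · 286 · 187 ≡ 1050 (mod 1051).

1050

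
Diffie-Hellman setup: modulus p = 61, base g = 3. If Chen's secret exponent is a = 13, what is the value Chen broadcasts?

27

Public value = 3^13 (mod 61).
3^1 ≡ 3 (mod 61)
3^2 = (3^1)^2 ≡ 3^2 = 9 ≡ 9 (mod 61)
3^4 = (3^2)^2 ≡ 9^2 = 81 ≡ 20 (mod 61)
3^8 = (3^4)^2 ≡ 20^2 = 400 ≡ 34 (mod 61)
3^13 = 3^8 · 3^4 · 3^1 ≡ 34 · 20 · 3 ≡ 27 (mod 61).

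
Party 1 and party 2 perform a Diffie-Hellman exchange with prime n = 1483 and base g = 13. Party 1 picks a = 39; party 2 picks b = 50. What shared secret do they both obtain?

643

Party 1 sends A = g^a mod n = 13^39 mod 1483.
13^1 ≡ 13 (mod 1483)
13^2 = (13^1)^2 ≡ 13^2 = 169 ≡ 169 (mod 1483)
13^4 = (13^2)^2 ≡ 169^2 = 28561 ≡ 384 (mod 1483)
13^8 = (13^4)^2 ≡ 384^2 = 147456 ≡ 639 (mod 1483)
13^16 = (13^8)^2 ≡ 639^2 = 408321 ≡ 496 (mod 1483)
13^32 = (13^16)^2 ≡ 496^2 = 246016 ≡ 1321 (mod 1483)
13^39 = 13^32 · 13^4 · 13^2 · 13^1 ≡ 1321 · 384 · 169 · 13 ≡ 821 (mod 1483).
So A = 821. Party 2 then computes K = A^b mod n = 821^50 mod 1483.
821^1 ≡ 821 (mod 1483)
821^2 = (821^1)^2 ≡ 821^2 = 674041 ≡ 759 (mod 1483)
821^4 = (821^2)^2 ≡ 759^2 = 576081 ≡ 677 (mod 1483)
821^8 = (821^4)^2 ≡ 677^2 = 458329 ≡ 82 (mod 1483)
821^16 = (821^8)^2 ≡ 82^2 = 6724 ≡ 792 (mod 1483)
821^32 = (821^16)^2 ≡ 792^2 = 627264 ≡ 1438 (mod 1483)
821^50 = 821^32 · 821^16 · 821^2 ≡ 1438 · 792 · 759 ≡ 643 (mod 1483).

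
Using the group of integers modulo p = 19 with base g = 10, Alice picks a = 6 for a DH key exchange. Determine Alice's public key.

11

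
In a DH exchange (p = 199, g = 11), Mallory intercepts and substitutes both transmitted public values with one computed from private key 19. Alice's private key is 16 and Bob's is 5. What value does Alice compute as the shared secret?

103

Alice receives Mallory's public value M = 11^19 mod 199 instead of the honest one.
11^1 ≡ 11 (mod 199)
11^2 = (11^1)^2 ≡ 11^2 = 121 ≡ 121 (mod 199)
11^4 = (11^2)^2 ≡ 121^2 = 14641 ≡ 114 (mod 199)
11^8 = (11^4)^2 ≡ 114^2 = 12996 ≡ 61 (mod 199)
11^16 = (11^8)^2 ≡ 61^2 = 3721 ≡ 139 (mod 199)
11^19 = 11^16 · 11^2 · 11^1 ≡ 139 · 121 · 11 ≡ 138 (mod 199).
So M = 138. Alice computes K = M^16 mod 199.
138^1 ≡ 138 (mod 199)
138^2 = (138^1)^2 ≡ 138^2 = 19044 ≡ 139 (mod 199)
138^4 = (138^2)^2 ≡ 139^2 = 19321 ≡ 18 (mod 199)
138^8 = (138^4)^2 ≡ 18^2 = 324 ≡ 125 (mod 199)
138^16 = (138^8)^2 ≡ 125^2 = 15625 ≡ 103 (mod 199)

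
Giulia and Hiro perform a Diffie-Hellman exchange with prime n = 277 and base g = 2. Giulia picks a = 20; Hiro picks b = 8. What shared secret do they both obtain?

Giulia sends A = g^a mod n = 2^20 mod 277.
2^1 ≡ 2 (mod 277)
2^2 = (2^1)^2 ≡ 2^2 = 4 ≡ 4 (mod 277)
2^4 = (2^2)^2 ≡ 4^2 = 16 ≡ 16 (mod 277)
2^8 = (2^4)^2 ≡ 16^2 = 256 ≡ 256 (mod 277)
2^16 = (2^8)^2 ≡ 256^2 = 65536 ≡ 164 (mod 277)
2^20 = 2^16 · 2^4 ≡ 164 · 16 ≡ 131 (mod 277).
So A = 131. Hiro then computes K = A^b mod n = 131^8 mod 277.
131^1 ≡ 131 (mod 277)
131^2 = (131^1)^2 ≡ 131^2 = 17161 ≡ 264 (mod 277)
131^4 = (131^2)^2 ≡ 264^2 = 69696 ≡ 169 (mod 277)
131^8 = (131^4)^2 ≡ 169^2 = 28561 ≡ 30 (mod 277)

30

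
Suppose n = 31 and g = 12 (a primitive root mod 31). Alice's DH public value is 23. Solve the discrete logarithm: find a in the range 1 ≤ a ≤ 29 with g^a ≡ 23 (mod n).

Try successive powers of 12 modulo 31:
12^1 ≡ 12
12^2 ≡ 20
12^3 ≡ 23
Found: a = 3.

3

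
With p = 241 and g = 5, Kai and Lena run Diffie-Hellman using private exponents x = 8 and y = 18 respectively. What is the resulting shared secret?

Kai sends A = g^x mod p = 5^8 mod 241.
5^1 ≡ 5 (mod 241)
5^2 = (5^1)^2 ≡ 5^2 = 25 ≡ 25 (mod 241)
5^4 = (5^2)^2 ≡ 25^2 = 625 ≡ 143 (mod 241)
5^8 = (5^4)^2 ≡ 143^2 = 20449 ≡ 205 (mod 241)
So A = 205. Lena then computes K = A^y mod p = 205^18 mod 241.
205^1 ≡ 205 (mod 241)
205^2 = (205^1)^2 ≡ 205^2 = 42025 ≡ 91 (mod 241)
205^4 = (205^2)^2 ≡ 91^2 = 8281 ≡ 87 (mod 241)
205^8 = (205^4)^2 ≡ 87^2 = 7569 ≡ 98 (mod 241)
205^16 = (205^8)^2 ≡ 98^2 = 9604 ≡ 205 (mod 241)
205^18 = 205^16 · 205^2 ≡ 205 · 91 ≡ 98 (mod 241).

98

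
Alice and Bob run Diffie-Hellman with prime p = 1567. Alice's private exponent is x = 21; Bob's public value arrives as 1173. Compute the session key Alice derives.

792

Shared key K = 1173^21 mod 1567.
1173^1 ≡ 1173 (mod 1567)
1173^2 = (1173^1)^2 ≡ 1173^2 = 1375929 ≡ 103 (mod 1567)
1173^4 = (1173^2)^2 ≡ 103^2 = 10609 ≡ 1207 (mod 1567)
1173^8 = (1173^4)^2 ≡ 1207^2 = 1456849 ≡ 1106 (mod 1567)
1173^16 = (1173^8)^2 ≡ 1106^2 = 1223236 ≡ 976 (mod 1567)
1173^21 = 1173^16 · 1173^4 · 1173^1 ≡ 976 · 1207 · 1173 ≡ 792 (mod 1567).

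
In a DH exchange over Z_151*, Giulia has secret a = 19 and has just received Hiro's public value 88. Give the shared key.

145

Shared key K = 88^19 mod 151.
88^1 ≡ 88 (mod 151)
88^2 = (88^1)^2 ≡ 88^2 = 7744 ≡ 43 (mod 151)
88^4 = (88^2)^2 ≡ 43^2 = 1849 ≡ 37 (mod 151)
88^8 = (88^4)^2 ≡ 37^2 = 1369 ≡ 10 (mod 151)
88^16 = (88^8)^2 ≡ 10^2 = 100 ≡ 100 (mod 151)
88^19 = 88^16 · 88^2 · 88^1 ≡ 100 · 43 · 88 ≡ 145 (mod 151).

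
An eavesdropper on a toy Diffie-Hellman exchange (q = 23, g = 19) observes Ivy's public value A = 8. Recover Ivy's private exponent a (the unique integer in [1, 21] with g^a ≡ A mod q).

18

Try successive powers of 19 modulo 23:
19^1 ≡ 19
19^2 ≡ 16
19^3 ≡ 5
19^4 ≡ 3
19^5 ≡ 11
19^6 ≡ 2
19^7 ≡ 15
19^8 ≡ 9
19^9 ≡ 10
19^10 ≡ 6
19^11 ≡ 22
19^12 ≡ 4
19^13 ≡ 7
19^14 ≡ 18
19^15 ≡ 20
19^16 ≡ 12
19^17 ≡ 21
19^18 ≡ 8
Found: a = 18.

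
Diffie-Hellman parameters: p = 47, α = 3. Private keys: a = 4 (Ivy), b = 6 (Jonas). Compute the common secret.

3

Ivy sends A = α^a mod p = 3^4 mod 47.
3^1 ≡ 3 (mod 47)
3^2 = (3^1)^2 ≡ 3^2 = 9 ≡ 9 (mod 47)
3^4 = (3^2)^2 ≡ 9^2 = 81 ≡ 34 (mod 47)
So A = 34. Jonas then computes K = A^b mod p = 34^6 mod 47.
34^1 ≡ 34 (mod 47)
34^2 = (34^1)^2 ≡ 34^2 = 1156 ≡ 28 (mod 47)
34^4 = (34^2)^2 ≡ 28^2 = 784 ≡ 32 (mod 47)
34^6 = 34^4 · 34^2 ≡ 32 · 28 ≡ 3 (mod 47).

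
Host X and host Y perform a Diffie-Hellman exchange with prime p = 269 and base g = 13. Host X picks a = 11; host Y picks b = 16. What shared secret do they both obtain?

105

Host Y sends B = g^b mod p = 13^16 mod 269.
13^1 ≡ 13 (mod 269)
13^2 = (13^1)^2 ≡ 13^2 = 169 ≡ 169 (mod 269)
13^4 = (13^2)^2 ≡ 169^2 = 28561 ≡ 47 (mod 269)
13^8 = (13^4)^2 ≡ 47^2 = 2209 ≡ 57 (mod 269)
13^16 = (13^8)^2 ≡ 57^2 = 3249 ≡ 21 (mod 269)
So B = 21. Host X then computes K = B^a mod p = 21^11 mod 269.
21^1 ≡ 21 (mod 269)
21^2 = (21^1)^2 ≡ 21^2 = 441 ≡ 172 (mod 269)
21^4 = (21^2)^2 ≡ 172^2 = 29584 ≡ 263 (mod 269)
21^8 = (21^4)^2 ≡ 263^2 = 69169 ≡ 36 (mod 269)
21^11 = 21^8 · 21^2 · 21^1 ≡ 36 · 172 · 21 ≡ 105 (mod 269).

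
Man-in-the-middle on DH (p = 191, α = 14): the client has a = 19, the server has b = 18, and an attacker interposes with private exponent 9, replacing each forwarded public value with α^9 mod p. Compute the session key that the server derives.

69

The server receives an attacker's public value M = 14^9 mod 191 instead of the honest one.
14^1 ≡ 14 (mod 191)
14^2 = (14^1)^2 ≡ 14^2 = 196 ≡ 5 (mod 191)
14^4 = (14^2)^2 ≡ 5^2 = 25 ≡ 25 (mod 191)
14^8 = (14^4)^2 ≡ 25^2 = 625 ≡ 52 (mod 191)
14^9 = 14^8 · 14^1 ≡ 52 · 14 ≡ 155 (mod 191).
So M = 155. The server computes K = M^18 mod 191.
155^1 ≡ 155 (mod 191)
155^2 = (155^1)^2 ≡ 155^2 = 24025 ≡ 150 (mod 191)
155^4 = (155^2)^2 ≡ 150^2 = 22500 ≡ 153 (mod 191)
155^8 = (155^4)^2 ≡ 153^2 = 23409 ≡ 107 (mod 191)
155^16 = (155^8)^2 ≡ 107^2 = 11449 ≡ 180 (mod 191)
155^18 = 155^16 · 155^2 ≡ 180 · 150 ≡ 69 (mod 191).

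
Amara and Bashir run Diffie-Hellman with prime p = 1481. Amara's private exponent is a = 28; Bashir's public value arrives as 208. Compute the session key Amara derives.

1353

Shared key K = 208^28 mod 1481.
208^1 ≡ 208 (mod 1481)
208^2 = (208^1)^2 ≡ 208^2 = 43264 ≡ 315 (mod 1481)
208^4 = (208^2)^2 ≡ 315^2 = 99225 ≡ 1479 (mod 1481)
208^8 = (208^4)^2 ≡ 1479^2 = 2187441 ≡ 4 (mod 1481)
208^16 = (208^8)^2 ≡ 4^2 = 16 ≡ 16 (mod 1481)
208^28 = 208^16 · 208^8 · 208^4 ≡ 16 · 4 · 1479 ≡ 1353 (mod 1481).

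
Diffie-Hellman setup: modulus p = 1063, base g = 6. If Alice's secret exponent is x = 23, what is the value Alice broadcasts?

170

Public value = 6^23 (mod 1063).
6^1 ≡ 6 (mod 1063)
6^2 = (6^1)^2 ≡ 6^2 = 36 ≡ 36 (mod 1063)
6^4 = (6^2)^2 ≡ 36^2 = 1296 ≡ 233 (mod 1063)
6^8 = (6^4)^2 ≡ 233^2 = 54289 ≡ 76 (mod 1063)
6^16 = (6^8)^2 ≡ 76^2 = 5776 ≡ 461 (mod 1063)
6^23 = 6^16 · 6^4 · 6^2 · 6^1 ≡ 461 · 233 · 36 · 6 ≡ 170 (mod 1063).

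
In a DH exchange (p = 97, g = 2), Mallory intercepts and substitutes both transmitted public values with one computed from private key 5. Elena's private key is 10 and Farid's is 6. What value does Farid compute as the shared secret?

33

Farid receives Mallory's public value M = 2^5 mod 97 instead of the honest one.
2^1 ≡ 2 (mod 97)
2^2 = (2^1)^2 ≡ 2^2 = 4 ≡ 4 (mod 97)
2^4 = (2^2)^2 ≡ 4^2 = 16 ≡ 16 (mod 97)
2^5 = 2^4 · 2^1 ≡ 16 · 2 ≡ 32 (mod 97).
So M = 32. Farid computes K = M^6 mod 97.
32^1 ≡ 32 (mod 97)
32^2 = (32^1)^2 ≡ 32^2 = 1024 ≡ 54 (mod 97)
32^4 = (32^2)^2 ≡ 54^2 = 2916 ≡ 6 (mod 97)
32^6 = 32^4 · 32^2 ≡ 6 · 54 ≡ 33 (mod 97).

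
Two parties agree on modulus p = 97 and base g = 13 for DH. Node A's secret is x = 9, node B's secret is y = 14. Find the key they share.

Node A sends A = g^x mod p = 13^9 mod 97.
13^1 ≡ 13 (mod 97)
13^2 = (13^1)^2 ≡ 13^2 = 169 ≡ 72 (mod 97)
13^4 = (13^2)^2 ≡ 72^2 = 5184 ≡ 43 (mod 97)
13^8 = (13^4)^2 ≡ 43^2 = 1849 ≡ 6 (mod 97)
13^9 = 13^8 · 13^1 ≡ 6 · 13 ≡ 78 (mod 97).
So A = 78. Node B then computes K = A^y mod p = 78^14 mod 97.
78^1 ≡ 78 (mod 97)
78^2 = (78^1)^2 ≡ 78^2 = 6084 ≡ 70 (mod 97)
78^4 = (78^2)^2 ≡ 70^2 = 4900 ≡ 50 (mod 97)
78^8 = (78^4)^2 ≡ 50^2 = 2500 ≡ 75 (mod 97)
78^14 = 78^8 · 78^4 · 78^2 ≡ 75 · 50 · 70 ≡ 18 (mod 97).

18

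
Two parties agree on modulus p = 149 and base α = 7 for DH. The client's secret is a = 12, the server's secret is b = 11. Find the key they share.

The server sends B = α^b mod p = 7^11 mod 149.
7^1 ≡ 7 (mod 149)
7^2 = (7^1)^2 ≡ 7^2 = 49 ≡ 49 (mod 149)
7^4 = (7^2)^2 ≡ 49^2 = 2401 ≡ 17 (mod 149)
7^8 = (7^4)^2 ≡ 17^2 = 289 ≡ 140 (mod 149)
7^11 = 7^8 · 7^2 · 7^1 ≡ 140 · 49 · 7 ≡ 42 (mod 149).
So B = 42. The client then computes K = B^a mod p = 42^12 mod 149.
42^1 ≡ 42 (mod 149)
42^2 = (42^1)^2 ≡ 42^2 = 1764 ≡ 125 (mod 149)
42^4 = (42^2)^2 ≡ 125^2 = 15625 ≡ 129 (mod 149)
42^8 = (42^4)^2 ≡ 129^2 = 16641 ≡ 102 (mod 149)
42^12 = 42^8 · 42^4 ≡ 102 · 129 ≡ 46 (mod 149).

46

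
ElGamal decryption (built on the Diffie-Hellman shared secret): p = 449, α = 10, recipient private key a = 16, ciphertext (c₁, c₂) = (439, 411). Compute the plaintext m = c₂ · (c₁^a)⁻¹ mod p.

38

Shared mask s = c₁^a mod p = 439^16 mod 449.
439^1 ≡ 439 (mod 449)
439^2 = (439^1)^2 ≡ 439^2 = 192721 ≡ 100 (mod 449)
439^4 = (439^2)^2 ≡ 100^2 = 10000 ≡ 122 (mod 449)
439^8 = (439^4)^2 ≡ 122^2 = 14884 ≡ 67 (mod 449)
439^16 = (439^8)^2 ≡ 67^2 = 4489 ≡ 448 (mod 449)
So s = 448; s⁻¹ ≡ 448 (mod 449).
m = c₂ · s⁻¹ mod 449 = 411 · 448 mod 449 = 38.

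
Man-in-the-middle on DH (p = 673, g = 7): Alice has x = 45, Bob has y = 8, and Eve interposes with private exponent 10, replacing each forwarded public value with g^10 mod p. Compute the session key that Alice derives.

49

Alice receives Eve's public value M = 7^10 mod 673 instead of the honest one.
7^1 ≡ 7 (mod 673)
7^2 = (7^1)^2 ≡ 7^2 = 49 ≡ 49 (mod 673)
7^4 = (7^2)^2 ≡ 49^2 = 2401 ≡ 382 (mod 673)
7^8 = (7^4)^2 ≡ 382^2 = 145924 ≡ 556 (mod 673)
7^10 = 7^8 · 7^2 ≡ 556 · 49 ≡ 324 (mod 673).
So M = 324. Alice computes K = M^45 mod 673.
324^1 ≡ 324 (mod 673)
324^2 = (324^1)^2 ≡ 324^2 = 104976 ≡ 661 (mod 673)
324^4 = (324^2)^2 ≡ 661^2 = 436921 ≡ 144 (mod 673)
324^8 = (324^4)^2 ≡ 144^2 = 20736 ≡ 546 (mod 673)
324^16 = (324^8)^2 ≡ 546^2 = 298116 ≡ 650 (mod 673)
324^32 = (324^16)^2 ≡ 650^2 = 422500 ≡ 529 (mod 673)
324^45 = 324^32 · 324^8 · 324^4 · 324^1 ≡ 529 · 546 · 144 · 324 ≡ 49 (mod 673).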